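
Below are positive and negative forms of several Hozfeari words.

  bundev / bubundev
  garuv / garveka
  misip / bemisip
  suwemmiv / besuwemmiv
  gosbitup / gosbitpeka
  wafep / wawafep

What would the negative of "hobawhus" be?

hobawhseka

"hobawhus" has last vowel 'u'. The stems whose last vowel is 'u' (gosbitup → gosbitpeka, garuv → garveka) delete the last vowel and add -eka.
The other patterns: stems whose last vowel is 'i' add the prefix be-; stems whose last vowel is 'e' repeat the first consonant+vowel as a prefix.
So hobawhus → hobawhseka.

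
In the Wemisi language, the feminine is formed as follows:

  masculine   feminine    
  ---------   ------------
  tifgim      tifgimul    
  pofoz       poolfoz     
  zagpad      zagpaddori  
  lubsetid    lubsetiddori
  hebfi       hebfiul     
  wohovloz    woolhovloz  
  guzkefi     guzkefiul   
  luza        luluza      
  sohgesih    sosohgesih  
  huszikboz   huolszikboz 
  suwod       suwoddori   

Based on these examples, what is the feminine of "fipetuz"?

fiolpetuz

suwod and wohovloz both have last vowel 'o' yet inflect differently (suwoddori, woolhovloz), so the last vowel is not what conditions the rule; the final letter is.
"fipetuz" ends in -z. The stems ending in -z (wohovloz → woolhovloz, pofoz → poolfoz, huszikboz → huolszikboz) insert -ol- after the first vowel.
So fipetuz → fiolpetuz.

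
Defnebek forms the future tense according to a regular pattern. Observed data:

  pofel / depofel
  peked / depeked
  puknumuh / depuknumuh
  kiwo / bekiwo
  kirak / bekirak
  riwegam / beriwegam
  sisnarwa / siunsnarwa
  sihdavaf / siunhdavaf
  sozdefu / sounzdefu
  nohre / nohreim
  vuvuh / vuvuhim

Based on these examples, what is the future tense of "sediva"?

seundiva

puknumuh and vuvuh both end in -h yet inflect differently (depuknumuh, vuvuhim), so the final letter is not what conditions the rule; the first letter is.
"sediva" begins with s-. The stems beginning with s- (sisnarwa → siunsnarwa, sihdavaf → siunhdavaf, sozdefu → sounzdefu) insert -un- after the first vowel.
So sediva → seundiva.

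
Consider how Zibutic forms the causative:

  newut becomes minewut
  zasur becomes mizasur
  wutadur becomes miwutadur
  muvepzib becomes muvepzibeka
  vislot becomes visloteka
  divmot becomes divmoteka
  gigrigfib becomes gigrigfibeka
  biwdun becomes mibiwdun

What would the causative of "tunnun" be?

mitunnun

newut and divmot both end in -t yet inflect differently (minewut, divmoteka), so the final letter is not what conditions the rule; the last vowel is.
"tunnun" has last vowel 'u'. The stems whose last vowel is 'u' (wutadur → miwutadur, newut → minewut, biwdun → mibiwdun) add the prefix mi-.
The other pattern: stems whose last vowel is 'i' or 'o' add -eka.
So tunnun → mitunnun.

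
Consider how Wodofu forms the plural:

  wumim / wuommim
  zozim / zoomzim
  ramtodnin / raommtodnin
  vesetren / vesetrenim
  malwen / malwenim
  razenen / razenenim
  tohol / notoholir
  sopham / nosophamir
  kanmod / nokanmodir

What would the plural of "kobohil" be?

"kobohil" has last vowel 'i'. The stems whose last vowel is 'i' (wumim → wuommim, zozim → zoomzim, ramtodnin → raommtodnin) insert -om- after the first vowel.
So kobohil → koombohil.

koombohil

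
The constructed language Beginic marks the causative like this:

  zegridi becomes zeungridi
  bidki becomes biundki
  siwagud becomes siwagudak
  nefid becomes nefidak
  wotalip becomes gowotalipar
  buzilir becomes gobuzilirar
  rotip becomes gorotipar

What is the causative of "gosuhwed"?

gosuhwedak

"gosuhwed" ends in -d. The stems ending in -d (siwagud → siwagudak, nefid → nefidak) add -ak.
So gosuhwed → gosuhwedak.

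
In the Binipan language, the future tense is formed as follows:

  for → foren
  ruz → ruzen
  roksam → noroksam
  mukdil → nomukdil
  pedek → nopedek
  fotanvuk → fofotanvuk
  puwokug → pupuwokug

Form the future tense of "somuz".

nosomuz

pedek and fotanvuk both end in -k yet inflect differently (nopedek, fofotanvuk), so the final letter is not what conditions the rule; the number of vowels is.
"somuz" has 2 vowels. The stems with 2 vowels (roksam → noroksam, mukdil → nomukdil, pedek → nopedek) add the prefix no-.
So somuz → nosomuz.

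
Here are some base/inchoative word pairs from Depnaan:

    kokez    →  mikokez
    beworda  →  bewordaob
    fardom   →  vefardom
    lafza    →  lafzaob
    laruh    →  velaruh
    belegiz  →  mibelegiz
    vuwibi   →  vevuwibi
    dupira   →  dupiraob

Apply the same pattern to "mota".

motaob

belegiz and vuwibi both have last vowel 'i' yet inflect differently (mibelegiz, vevuwibi), so the last vowel is not what conditions the rule; the final letter is.
"mota" ends in -a. The stems ending in -a (beworda → bewordaob, lafza → lafzaob, dupira → dupiraob) add -ob.
So mota → motaob.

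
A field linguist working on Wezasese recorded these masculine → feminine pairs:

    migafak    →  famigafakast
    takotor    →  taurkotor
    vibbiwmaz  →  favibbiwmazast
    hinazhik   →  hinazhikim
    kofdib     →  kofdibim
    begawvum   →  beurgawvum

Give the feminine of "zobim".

"zobim" has last vowel 'i'. The stems whose last vowel is 'i' (kofdib → kofdibim, hinazhik → hinazhikim) add -im.
So zobim → zobimim.

zobimim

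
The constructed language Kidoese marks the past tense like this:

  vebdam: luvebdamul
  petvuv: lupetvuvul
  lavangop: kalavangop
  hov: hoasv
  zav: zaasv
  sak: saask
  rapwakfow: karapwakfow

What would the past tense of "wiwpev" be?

luwiwpevul

hov and petvuv both end in -v yet inflect differently (hoasv, lupetvuvul), so the final letter is not what conditions the rule; the number of vowels is.
"wiwpev" has 2 vowels. The stems with 2 vowels (petvuv → lupetvuvul, vebdam → luvebdamul) add lu- … -ul around the stem.
The other patterns: stems with 1 vowel insert -as- after the first vowel; stems with 3 vowels add the prefix ka-.
So wiwpev → luwiwpevul.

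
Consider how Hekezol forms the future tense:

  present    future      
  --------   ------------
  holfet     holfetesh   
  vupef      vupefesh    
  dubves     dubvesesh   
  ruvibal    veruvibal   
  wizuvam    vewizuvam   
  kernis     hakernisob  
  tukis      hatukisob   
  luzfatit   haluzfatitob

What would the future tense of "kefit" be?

dubves and kernis both end in -s yet inflect differently (dubvesesh, hakernisob), so the final letter is not what conditions the rule; the last vowel is.
"kefit" has last vowel 'i'. The stems whose last vowel is 'i' (kernis → hakernisob, tukis → hatukisob, luzfatit → haluzfatitob) add ha- … -ob around the stem.
The other patterns: stems whose last vowel is 'e' add -esh; stems whose last vowel is 'a' add the prefix ve-.
So kefit → hakefitob.

hakefitob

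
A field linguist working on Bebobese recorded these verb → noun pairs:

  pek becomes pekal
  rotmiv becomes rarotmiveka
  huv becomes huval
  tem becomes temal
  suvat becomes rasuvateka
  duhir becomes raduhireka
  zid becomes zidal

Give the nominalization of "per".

huv and rotmiv both end in -v yet inflect differently (huval, rarotmiveka), so the final letter is not what conditions the rule; the number of vowels is.
"per" has 1 vowel. The stems with 1 vowel (tem → temal, huv → huval, zid → zidal) add -al.
So per → peral.

peral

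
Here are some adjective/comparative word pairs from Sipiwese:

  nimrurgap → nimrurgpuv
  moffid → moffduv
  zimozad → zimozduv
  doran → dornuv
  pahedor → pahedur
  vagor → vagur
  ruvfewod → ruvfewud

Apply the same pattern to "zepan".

ruvfewod and moffid both end in -d yet inflect differently (ruvfewud, moffduv), so the final letter is not what conditions the rule; the last vowel is.
"zepan" has last vowel 'a'. The stems whose last vowel is 'a' (nimrurgap → nimrurgpuv, doran → dornuv, zimozad → zimozduv) delete the last vowel and add -uv.
So zepan → zepnuv.

zepnuv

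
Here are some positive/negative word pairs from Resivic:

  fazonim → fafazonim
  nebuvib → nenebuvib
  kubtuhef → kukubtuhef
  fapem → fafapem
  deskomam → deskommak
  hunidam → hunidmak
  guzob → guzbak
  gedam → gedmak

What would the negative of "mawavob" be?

mawavbak

"mawavob" has last vowel 'o'. The one such stem in the data (guzob → guzbak) deletes the last vowel and adds -ak (as do deskomam, hunidam), so the same rule applies.
The other pattern: stems whose last vowel is 'e' or 'i' repeat the first consonant+vowel as a prefix.
So mawavob → mawavbak.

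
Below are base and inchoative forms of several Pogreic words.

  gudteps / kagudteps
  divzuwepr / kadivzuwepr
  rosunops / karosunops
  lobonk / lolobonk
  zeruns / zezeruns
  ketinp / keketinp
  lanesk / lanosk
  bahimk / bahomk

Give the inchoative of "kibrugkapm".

kakibrugkapm

"kibrugkapm" has second-to-last letter 'p'. The stems whose second-to-last letter is 'p' (gudteps → kagudteps, divzuwepr → kadivzuwepr, rosunops → karosunops) add the prefix ka-.
The other patterns: stems whose second-to-last letter is 'n' repeat the first consonant+vowel as a prefix; stems whose second-to-last letter is 'm' or 's' change the last vowel to 'o'.
So kibrugkapm → kakibrugkapm.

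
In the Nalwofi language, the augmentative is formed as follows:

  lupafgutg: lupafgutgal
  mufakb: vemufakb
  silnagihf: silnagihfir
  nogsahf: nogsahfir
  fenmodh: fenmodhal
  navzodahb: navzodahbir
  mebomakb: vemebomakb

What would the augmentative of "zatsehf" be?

navzodahb and mebomakb both end in -b yet inflect differently (navzodahbir, vemebomakb), so the final letter is not what conditions the rule; the second-to-last letter is.
"zatsehf" has second-to-last letter 'h'. The stems whose second-to-last letter is 'h' (silnagihf → silnagihfir, nogsahf → nogsahfir, navzodahb → navzodahbir) add -ir.
The other patterns: stems whose second-to-last letter is 'k' add the prefix ve-; stems whose second-to-last letter is 'd' or 't' add -al.
So zatsehf → zatsehfir.

zatsehfir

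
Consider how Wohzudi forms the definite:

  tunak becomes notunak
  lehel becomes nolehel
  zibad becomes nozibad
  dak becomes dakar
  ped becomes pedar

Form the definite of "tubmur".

notubmur

tunak and dak both end in -k yet inflect differently (notunak, dakar), so the final letter is not what conditions the rule; the number of vowels is.
"tubmur" has 2 vowels. The stems with 2 vowels (tunak → notunak, lehel → nolehel, zibad → nozibad) add the prefix no-.
So tubmur → notubmur.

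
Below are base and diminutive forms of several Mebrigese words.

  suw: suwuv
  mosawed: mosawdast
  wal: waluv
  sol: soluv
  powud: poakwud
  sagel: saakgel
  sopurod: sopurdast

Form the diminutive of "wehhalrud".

wehhalrdast

"wehhalrud" has 3 vowels. The stems with 3 vowels (sopurod → sopurdast, mosawed → mosawdast) delete the last vowel and add -ast.
So wehhalrud → wehhalrdast.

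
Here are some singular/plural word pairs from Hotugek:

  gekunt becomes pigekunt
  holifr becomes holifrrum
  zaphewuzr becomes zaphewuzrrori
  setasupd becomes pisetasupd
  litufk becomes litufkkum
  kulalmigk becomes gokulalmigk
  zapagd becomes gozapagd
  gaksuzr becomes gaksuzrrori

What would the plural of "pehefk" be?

"pehefk" has second-to-last letter 'f'. The stems whose second-to-last letter is 'f' (holifr → holifrrum, litufk → litufkkum) double the final consonant and add -um.
So pehefk → pehefkkum.

pehefkkum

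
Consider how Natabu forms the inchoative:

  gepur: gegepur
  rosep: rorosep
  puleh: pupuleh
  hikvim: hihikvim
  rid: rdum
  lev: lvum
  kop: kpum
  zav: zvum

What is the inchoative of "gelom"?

"gelom" has 2 vowels. The stems with 2 vowels (gepur → gegepur, rosep → rorosep, puleh → pupuleh) repeat the first consonant+vowel as a prefix.
The other pattern: stems with 1 vowel delete the last vowel and add -um.
So gelom → gegelom.

gegelom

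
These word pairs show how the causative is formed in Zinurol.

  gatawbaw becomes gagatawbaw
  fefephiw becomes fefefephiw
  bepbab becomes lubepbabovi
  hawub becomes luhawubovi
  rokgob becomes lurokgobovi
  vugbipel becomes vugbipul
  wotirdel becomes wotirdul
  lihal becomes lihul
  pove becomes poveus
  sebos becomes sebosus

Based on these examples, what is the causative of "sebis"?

sebisus

"sebis" ends in -s. The one such stem in the data (sebos → sebosus) adds -us, so the same rule applies.
The other patterns: stems ending in -w repeat the first consonant+vowel as a prefix; stems ending in -b add lu- … -ovi around the stem; stems ending in -l change the last vowel to 'u'.
So sebis → sebisus.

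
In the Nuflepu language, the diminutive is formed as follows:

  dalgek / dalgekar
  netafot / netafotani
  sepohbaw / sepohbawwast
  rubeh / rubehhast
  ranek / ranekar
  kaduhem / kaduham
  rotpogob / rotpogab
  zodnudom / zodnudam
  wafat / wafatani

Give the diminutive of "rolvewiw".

rolvewiwwast

"rolvewiw" ends in -w. The one such stem in the data (sepohbaw → sepohbawwast) doubles the final consonant and adds -ast (as does rubeh), so the same rule applies.
The other patterns: stems ending in -b or -m change the last vowel to 'a'; stems ending in -k add -ar; stems ending in -t add -ani.
So rolvewiw → rolvewiwwast.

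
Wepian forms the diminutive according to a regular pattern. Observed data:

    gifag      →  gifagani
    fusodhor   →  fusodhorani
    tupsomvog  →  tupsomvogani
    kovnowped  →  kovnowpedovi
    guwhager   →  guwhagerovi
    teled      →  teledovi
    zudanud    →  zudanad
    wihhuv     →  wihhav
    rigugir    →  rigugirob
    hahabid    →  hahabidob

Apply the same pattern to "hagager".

fusodhor and guwhager both end in -r yet inflect differently (fusodhorani, guwhagerovi), so the final letter is not what conditions the rule; the last vowel is.
"hagager" has last vowel 'e'. The stems whose last vowel is 'e' (kovnowped → kovnowpedovi, guwhager → guwhagerovi, teled → teledovi) add -ovi.
The other patterns: stems whose last vowel is 'a' or 'o' add -ani; stems whose last vowel is 'u' change the last vowel to 'a'; stems whose last vowel is 'i' add -ob.
So hagager → hagagerovi.

hagagerovi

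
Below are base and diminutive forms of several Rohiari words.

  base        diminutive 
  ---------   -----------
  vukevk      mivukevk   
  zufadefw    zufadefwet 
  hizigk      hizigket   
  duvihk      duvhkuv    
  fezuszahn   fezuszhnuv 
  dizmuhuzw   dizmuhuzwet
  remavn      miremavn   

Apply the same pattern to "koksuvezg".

duvihk and vukevk both end in -k yet inflect differently (duvhkuv, mivukevk), so the final letter is not what conditions the rule; the second-to-last letter is.
"koksuvezg" has second-to-last letter 'z'. The one such stem in the data (dizmuhuzw → dizmuhuzwet) adds -et, so the same rule applies.
So koksuvezg → koksuvezget.

koksuvezget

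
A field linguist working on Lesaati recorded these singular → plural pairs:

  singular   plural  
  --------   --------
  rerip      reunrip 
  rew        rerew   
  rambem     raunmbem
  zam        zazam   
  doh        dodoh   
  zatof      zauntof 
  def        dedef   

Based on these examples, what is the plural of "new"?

nenew

"new" has 1 vowel. The stems with 1 vowel (doh → dodoh, zam → zazam, def → dedef) repeat the first consonant+vowel as a prefix.
So new → nenew.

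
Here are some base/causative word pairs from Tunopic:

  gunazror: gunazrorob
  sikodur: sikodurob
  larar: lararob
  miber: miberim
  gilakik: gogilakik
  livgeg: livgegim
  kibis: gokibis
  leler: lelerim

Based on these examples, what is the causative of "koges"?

kogesim

leler and gunazror both end in -r yet inflect differently (lelerim, gunazrorob), so the final letter is not what conditions the rule; the last vowel is.
"koges" has last vowel 'e'. The stems whose last vowel is 'e' (livgeg → livgegim, leler → lelerim, miber → miberim) add -im.
The other patterns: stems whose last vowel is 'i' add the prefix go-; stems whose last vowel is 'a', 'o' or 'u' add -ob.
So koges → kogesim.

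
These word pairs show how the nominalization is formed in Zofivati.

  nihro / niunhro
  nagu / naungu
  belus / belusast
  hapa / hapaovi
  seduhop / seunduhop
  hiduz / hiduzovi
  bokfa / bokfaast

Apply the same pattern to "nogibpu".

hapa and bokfa both end in -a yet inflect differently (hapaovi, bokfaast), so the final letter is not what conditions the rule; the first letter is.
"nogibpu" begins with n-. The stems beginning with n- (nihro → niunhro, nagu → naungu) insert -un- after the first vowel.
So nogibpu → noungibpu.

noungibpu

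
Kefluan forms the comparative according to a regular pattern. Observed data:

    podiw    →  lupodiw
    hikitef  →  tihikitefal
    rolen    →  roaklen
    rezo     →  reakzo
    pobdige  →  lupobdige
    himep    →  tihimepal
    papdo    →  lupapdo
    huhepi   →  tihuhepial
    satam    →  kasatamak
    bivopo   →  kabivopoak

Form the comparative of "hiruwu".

tihiruwual

"hiruwu" begins with h-. The stems beginning with h- (himep → tihimepal, huhepi → tihuhepial, hikitef → tihikitefal) add ti- … -al around the stem.
So hiruwu → tihiruwual.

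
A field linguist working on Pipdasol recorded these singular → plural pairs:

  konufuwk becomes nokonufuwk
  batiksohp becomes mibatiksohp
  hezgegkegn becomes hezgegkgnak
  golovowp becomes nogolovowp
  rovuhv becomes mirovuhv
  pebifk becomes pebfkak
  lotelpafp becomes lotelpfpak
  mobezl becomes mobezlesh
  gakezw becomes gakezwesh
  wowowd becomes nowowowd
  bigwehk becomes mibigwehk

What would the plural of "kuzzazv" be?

kuzzazvesh

batiksohp and golovowp both end in -p yet inflect differently (mibatiksohp, nogolovowp), so the final letter is not what conditions the rule; the second-to-last letter is.
"kuzzazv" has second-to-last letter 'z'. The stems whose second-to-last letter is 'z' (gakezw → gakezwesh, mobezl → mobezlesh) add -esh.
The other patterns: stems whose second-to-last letter is 'h' add the prefix mi-; stems whose second-to-last letter is 'w' add the prefix no-; stems whose second-to-last letter is 'f' or 'g' delete the last vowel and add -ak.
So kuzzazv → kuzzazvesh.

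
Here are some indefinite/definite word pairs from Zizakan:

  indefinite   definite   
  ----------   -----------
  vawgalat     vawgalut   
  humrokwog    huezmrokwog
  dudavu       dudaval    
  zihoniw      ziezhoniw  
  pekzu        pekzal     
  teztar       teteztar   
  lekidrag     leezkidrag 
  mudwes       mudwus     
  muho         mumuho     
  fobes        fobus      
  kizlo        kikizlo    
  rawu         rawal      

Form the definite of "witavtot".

witavtut

"witavtot" ends in -t. The one such stem in the data (vawgalat → vawgalut) changes the last vowel to 'u' (as do mudwes, fobes), so the same rule applies.
So witavtot → witavtut.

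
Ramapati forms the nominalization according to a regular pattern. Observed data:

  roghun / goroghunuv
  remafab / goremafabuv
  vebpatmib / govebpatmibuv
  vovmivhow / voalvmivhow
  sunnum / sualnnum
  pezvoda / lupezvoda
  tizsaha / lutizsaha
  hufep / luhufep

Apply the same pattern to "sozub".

gosozubuv

"sozub" ends in -b. The stems ending in -b (remafab → goremafabuv, vebpatmib → govebpatmibuv) add go- … -uv around the stem.
So sozub → gosozubuv.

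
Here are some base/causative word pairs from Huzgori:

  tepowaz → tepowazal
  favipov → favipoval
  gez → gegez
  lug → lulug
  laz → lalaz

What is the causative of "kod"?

kokod

"kod" has 1 vowel. The stems with 1 vowel (gez → gegez, lug → lulug, laz → lalaz) repeat the first consonant+vowel as a prefix.
So kod → kokod.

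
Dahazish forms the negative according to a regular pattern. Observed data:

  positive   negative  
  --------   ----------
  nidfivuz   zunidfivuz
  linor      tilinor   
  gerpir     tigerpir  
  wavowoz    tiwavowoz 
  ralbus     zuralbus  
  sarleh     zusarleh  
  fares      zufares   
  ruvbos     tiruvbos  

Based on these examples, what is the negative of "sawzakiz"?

tisawzakiz

ralbus and ruvbos both end in -s yet inflect differently (zuralbus, tiruvbos), so the final letter is not what conditions the rule; the last vowel is.
"sawzakiz" has last vowel 'i'. The one such stem in the data (gerpir → tigerpir) adds the prefix ti-, so the same rule applies.
So sawzakiz → tisawzakiz.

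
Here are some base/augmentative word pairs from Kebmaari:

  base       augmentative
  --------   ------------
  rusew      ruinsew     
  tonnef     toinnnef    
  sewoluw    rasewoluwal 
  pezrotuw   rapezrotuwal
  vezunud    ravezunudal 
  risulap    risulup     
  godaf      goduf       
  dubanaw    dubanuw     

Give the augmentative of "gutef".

guintef

rusew and sewoluw both end in -w yet inflect differently (ruinsew, rasewoluwal), so the final letter is not what conditions the rule; the last vowel is.
"gutef" has last vowel 'e'. The stems whose last vowel is 'e' (rusew → ruinsew, tonnef → toinnnef) insert -in- after the first vowel.
The other patterns: stems whose last vowel is 'u' add ra- … -al around the stem; stems whose last vowel is 'a' change the last vowel to 'u'.
So gutef → guintef.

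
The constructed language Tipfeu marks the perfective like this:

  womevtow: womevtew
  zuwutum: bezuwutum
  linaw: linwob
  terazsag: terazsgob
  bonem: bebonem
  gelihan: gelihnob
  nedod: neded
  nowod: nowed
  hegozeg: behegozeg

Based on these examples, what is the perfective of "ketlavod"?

"ketlavod" has last vowel 'o'. The stems whose last vowel is 'o' (womevtow → womevtew, nedod → neded, nowod → nowed) change the last vowel to 'e'.
The other patterns: stems whose last vowel is 'e' or 'u' add the prefix be-; stems whose last vowel is 'a' delete the last vowel and add -ob.
So ketlavod → ketlaved.

ketlaved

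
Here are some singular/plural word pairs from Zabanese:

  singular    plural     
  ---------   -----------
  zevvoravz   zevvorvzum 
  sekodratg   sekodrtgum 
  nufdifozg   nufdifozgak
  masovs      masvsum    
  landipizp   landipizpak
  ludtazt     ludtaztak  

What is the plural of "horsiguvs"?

nufdifozg and sekodratg both end in -g yet inflect differently (nufdifozgak, sekodrtgum), so the final letter is not what conditions the rule; the second-to-last letter is.
"horsiguvs" has second-to-last letter 'v'. The stems whose second-to-last letter is 'v' (zevvoravz → zevvorvzum, masovs → masvsum) delete the last vowel and add -um.
The other pattern: stems whose second-to-last letter is 'z' add -ak.
So horsiguvs → horsigvsum.

horsigvsum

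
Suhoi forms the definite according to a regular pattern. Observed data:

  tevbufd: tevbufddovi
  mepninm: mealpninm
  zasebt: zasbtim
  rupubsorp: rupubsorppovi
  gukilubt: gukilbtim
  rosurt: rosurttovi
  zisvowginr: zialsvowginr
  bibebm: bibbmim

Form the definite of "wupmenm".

bibebm and mepninm both end in -m yet inflect differently (bibbmim, mealpninm), so the final letter is not what conditions the rule; the second-to-last letter is.
"wupmenm" has second-to-last letter 'n'. The stems whose second-to-last letter is 'n' (mepninm → mealpninm, zisvowginr → zialsvowginr) insert -al- after the first vowel.
So wupmenm → wualpmenm.

wualpmenm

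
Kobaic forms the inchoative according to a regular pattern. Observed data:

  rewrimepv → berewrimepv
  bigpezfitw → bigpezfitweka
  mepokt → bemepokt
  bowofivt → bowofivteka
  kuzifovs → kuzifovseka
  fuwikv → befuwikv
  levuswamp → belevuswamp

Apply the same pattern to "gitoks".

begitoks

bowofivt and mepokt both end in -t yet inflect differently (bowofivteka, bemepokt), so the final letter is not what conditions the rule; the second-to-last letter is.
"gitoks" has second-to-last letter 'k'. The stems whose second-to-last letter is 'k' (mepokt → bemepokt, fuwikv → befuwikv) add the prefix be-.
The other pattern: stems whose second-to-last letter is 't' or 'v' add -eka.
So gitoks → begitoks.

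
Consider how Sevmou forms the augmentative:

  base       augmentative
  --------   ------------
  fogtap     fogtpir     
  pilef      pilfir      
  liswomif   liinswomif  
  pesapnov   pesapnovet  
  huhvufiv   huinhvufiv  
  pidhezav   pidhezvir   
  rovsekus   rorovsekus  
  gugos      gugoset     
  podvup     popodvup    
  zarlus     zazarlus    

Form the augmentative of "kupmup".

kukupmup

rovsekus and gugos both end in -s yet inflect differently (rorovsekus, gugoset), so the final letter is not what conditions the rule; the last vowel is.
"kupmup" has last vowel 'u'. The stems whose last vowel is 'u' (rovsekus → rorovsekus, podvup → popodvup, zarlus → zazarlus) repeat the first consonant+vowel as a prefix.
The other patterns: stems whose last vowel is 'o' add -et; stems whose last vowel is 'i' insert -in- after the first vowel; stems whose last vowel is 'a' or 'e' delete the last vowel and add -ir.
So kupmup → kukupmup.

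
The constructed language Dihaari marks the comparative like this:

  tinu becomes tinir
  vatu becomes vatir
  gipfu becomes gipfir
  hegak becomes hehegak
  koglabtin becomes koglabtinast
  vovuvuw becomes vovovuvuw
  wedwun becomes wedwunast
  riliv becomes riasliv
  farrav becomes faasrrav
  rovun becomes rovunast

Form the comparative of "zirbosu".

"zirbosu" ends in -u. The stems ending in -u (vatu → vatir, gipfu → gipfir, tinu → tinir) drop the final letter and add -ir.
The other patterns: stems ending in -v insert -as- after the first vowel; stems ending in -n add -ast; stems ending in -k or -w repeat the first consonant+vowel as a prefix.
So zirbosu → zirbosir.

zirbosir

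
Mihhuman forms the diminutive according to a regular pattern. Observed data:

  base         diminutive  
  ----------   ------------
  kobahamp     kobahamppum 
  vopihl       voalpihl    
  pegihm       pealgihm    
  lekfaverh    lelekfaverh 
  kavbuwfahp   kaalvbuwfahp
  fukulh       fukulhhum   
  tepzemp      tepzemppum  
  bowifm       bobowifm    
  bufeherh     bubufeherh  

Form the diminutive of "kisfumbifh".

kikisfumbifh

kobahamp and kavbuwfahp both end in -p yet inflect differently (kobahamppum, kaalvbuwfahp), so the final letter is not what conditions the rule; the second-to-last letter is.
"kisfumbifh" has second-to-last letter 'f'. The one such stem in the data (bowifm → bobowifm) repeats the first consonant+vowel as a prefix (as do lekfaverh, bufeherh), so the same rule applies.
The other patterns: stems whose second-to-last letter is 'l' or 'm' double the final consonant and add -um; stems whose second-to-last letter is 'h' insert -al- after the first vowel.
So kisfumbifh → kikisfumbifh.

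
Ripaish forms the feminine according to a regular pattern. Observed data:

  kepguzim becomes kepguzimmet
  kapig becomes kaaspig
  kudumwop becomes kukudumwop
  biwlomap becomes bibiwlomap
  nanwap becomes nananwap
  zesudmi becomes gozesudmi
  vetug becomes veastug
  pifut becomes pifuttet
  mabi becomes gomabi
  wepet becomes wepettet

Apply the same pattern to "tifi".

zesudmi and kapig both have last vowel 'i' yet inflect differently (gozesudmi, kaaspig), so the last vowel is not what conditions the rule; the final letter is.
"tifi" ends in -i. The stems ending in -i (zesudmi → gozesudmi, mabi → gomabi) add the prefix go-.
So tifi → gotifi.

gotifi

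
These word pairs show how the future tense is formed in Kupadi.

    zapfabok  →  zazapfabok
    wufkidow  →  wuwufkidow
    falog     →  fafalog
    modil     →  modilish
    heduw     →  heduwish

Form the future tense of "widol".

wiwidol

"widol" has last vowel 'o'. The stems whose last vowel is 'o' (falog → fafalog, wufkidow → wuwufkidow, zapfabok → zazapfabok) repeat the first consonant+vowel as a prefix.
So widol → wiwidol.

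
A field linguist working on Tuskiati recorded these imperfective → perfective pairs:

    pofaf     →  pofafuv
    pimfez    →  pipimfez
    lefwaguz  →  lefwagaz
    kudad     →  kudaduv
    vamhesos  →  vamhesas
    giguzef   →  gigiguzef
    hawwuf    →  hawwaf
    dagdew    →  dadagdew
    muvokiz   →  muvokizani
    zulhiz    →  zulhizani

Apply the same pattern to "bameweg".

hawwuf and pofaf both end in -f yet inflect differently (hawwaf, pofafuv), so the final letter is not what conditions the rule; the last vowel is.
"bameweg" has last vowel 'e'. The stems whose last vowel is 'e' (dagdew → dadagdew, pimfez → pipimfez, giguzef → gigiguzef) repeat the first consonant+vowel as a prefix.
The other patterns: stems whose last vowel is 'o' or 'u' change the last vowel to 'a'; stems whose last vowel is 'a' add -uv; stems whose last vowel is 'i' add -ani.
So bameweg → babameweg.

babameweg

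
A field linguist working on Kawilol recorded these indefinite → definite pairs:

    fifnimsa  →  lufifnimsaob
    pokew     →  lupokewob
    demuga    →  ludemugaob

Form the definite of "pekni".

Every pair shown (fifnimsa → lufifnimsaob, pokew → lupokewob, demuga → ludemugaob) follows the same rule: add lu- … -ob around the stem.
So pekni → lupekniob.

lupekniob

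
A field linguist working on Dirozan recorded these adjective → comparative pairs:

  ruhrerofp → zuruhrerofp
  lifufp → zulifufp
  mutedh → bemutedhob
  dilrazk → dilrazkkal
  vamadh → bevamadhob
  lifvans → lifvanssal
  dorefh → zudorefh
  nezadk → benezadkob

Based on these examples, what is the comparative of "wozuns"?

"wozuns" has second-to-last letter 'n'. The one such stem in the data (lifvans → lifvanssal) doubles the final consonant and adds -al (as does dilrazk), so the same rule applies.
So wozuns → wozunssal.

wozunssal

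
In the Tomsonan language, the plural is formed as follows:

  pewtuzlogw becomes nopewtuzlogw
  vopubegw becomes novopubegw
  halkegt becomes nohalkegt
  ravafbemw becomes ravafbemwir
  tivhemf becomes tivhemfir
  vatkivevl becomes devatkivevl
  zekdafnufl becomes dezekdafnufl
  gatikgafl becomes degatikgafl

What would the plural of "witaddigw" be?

nowitaddigw

pewtuzlogw and ravafbemw both end in -w yet inflect differently (nopewtuzlogw, ravafbemwir), so the final letter is not what conditions the rule; the second-to-last letter is.
"witaddigw" has second-to-last letter 'g'. The stems whose second-to-last letter is 'g' (pewtuzlogw → nopewtuzlogw, vopubegw → novopubegw, halkegt → nohalkegt) add the prefix no-.
The other patterns: stems whose second-to-last letter is 'm' add -ir; stems whose second-to-last letter is 'f' or 'v' add the prefix de-.
So witaddigw → nowitaddigw.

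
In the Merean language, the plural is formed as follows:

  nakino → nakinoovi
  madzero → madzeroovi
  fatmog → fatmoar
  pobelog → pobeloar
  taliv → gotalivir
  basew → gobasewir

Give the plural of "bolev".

nakino and fatmog both have last vowel 'o' yet inflect differently (nakinoovi, fatmoar), so the last vowel is not what conditions the rule; the final letter is.
"bolev" ends in -v. The one such stem in the data (taliv → gotalivir) adds go- … -ir around the stem, so the same rule applies.
So bolev → gobolevir.

gobolevir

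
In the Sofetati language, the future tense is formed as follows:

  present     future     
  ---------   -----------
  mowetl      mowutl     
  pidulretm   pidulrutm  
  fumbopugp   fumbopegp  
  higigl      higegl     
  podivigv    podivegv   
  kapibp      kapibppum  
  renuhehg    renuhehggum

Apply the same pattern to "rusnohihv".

rusnohihvvum

mowetl and higigl both end in -l yet inflect differently (mowutl, higegl), so the final letter is not what conditions the rule; the second-to-last letter is.
"rusnohihv" has second-to-last letter 'h'. The one such stem in the data (renuhehg → renuhehggum) doubles the final consonant and adds -um (as does kapibp), so the same rule applies.
The other patterns: stems whose second-to-last letter is 't' change the last vowel to 'u'; stems whose second-to-last letter is 'g' change the last vowel to 'e'.
So rusnohihv → rusnohihvvum.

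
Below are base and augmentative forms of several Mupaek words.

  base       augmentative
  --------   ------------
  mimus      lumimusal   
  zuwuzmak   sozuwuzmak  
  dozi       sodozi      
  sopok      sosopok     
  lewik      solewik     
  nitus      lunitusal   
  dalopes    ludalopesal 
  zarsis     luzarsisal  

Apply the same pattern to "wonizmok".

zarsis and dozi both have last vowel 'i' yet inflect differently (luzarsisal, sodozi), so the last vowel is not what conditions the rule; the final letter is.
"wonizmok" ends in -k. The stems ending in -k (sopok → sosopok, zuwuzmak → sozuwuzmak, lewik → solewik) add the prefix so-.
The other pattern: stems ending in -s add lu- … -al around the stem.
So wonizmok → sowonizmok.

sowonizmok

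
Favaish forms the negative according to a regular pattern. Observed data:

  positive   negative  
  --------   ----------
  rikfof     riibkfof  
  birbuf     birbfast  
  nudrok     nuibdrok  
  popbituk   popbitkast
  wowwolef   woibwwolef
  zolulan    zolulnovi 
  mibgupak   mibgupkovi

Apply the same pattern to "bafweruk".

bafwerkast

popbituk and mibgupak both end in -k yet inflect differently (popbitkast, mibgupkovi), so the final letter is not what conditions the rule; the last vowel is.
"bafweruk" has last vowel 'u'. The stems whose last vowel is 'u' (birbuf → birbfast, popbituk → popbitkast) delete the last vowel and add -ast.
The other patterns: stems whose last vowel is 'a' delete the last vowel and add -ovi; stems whose last vowel is 'e' or 'o' insert -ib- after the first vowel.
So bafweruk → bafwerkast.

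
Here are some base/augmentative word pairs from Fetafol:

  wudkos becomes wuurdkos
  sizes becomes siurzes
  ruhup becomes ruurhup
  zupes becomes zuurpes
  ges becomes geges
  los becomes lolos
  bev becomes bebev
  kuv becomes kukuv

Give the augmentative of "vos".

wudkos and ges both end in -s yet inflect differently (wuurdkos, geges), so the final letter is not what conditions the rule; the number of vowels is.
"vos" has 1 vowel. The stems with 1 vowel (ges → geges, los → lolos, bev → bebev) repeat the first consonant+vowel as a prefix.
So vos → vovos.

vovos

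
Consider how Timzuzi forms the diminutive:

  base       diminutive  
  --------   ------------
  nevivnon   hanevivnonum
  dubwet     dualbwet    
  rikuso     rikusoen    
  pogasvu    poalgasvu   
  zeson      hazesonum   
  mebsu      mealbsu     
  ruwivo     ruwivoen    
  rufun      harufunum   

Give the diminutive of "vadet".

ruwivo and nevivnon both have last vowel 'o' yet inflect differently (ruwivoen, hanevivnonum), so the last vowel is not what conditions the rule; the final letter is.
"vadet" ends in -t. The one such stem in the data (dubwet → dualbwet) inserts -al- after the first vowel (as do pogasvu, mebsu), so the same rule applies.
The other patterns: stems ending in -o add -en; stems ending in -n add ha- … -um around the stem.
So vadet → vaaldet.

vaaldet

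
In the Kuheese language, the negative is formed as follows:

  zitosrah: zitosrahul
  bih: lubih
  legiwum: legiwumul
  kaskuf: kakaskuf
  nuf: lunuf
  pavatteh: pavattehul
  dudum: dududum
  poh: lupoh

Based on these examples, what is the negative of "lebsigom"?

lebsigomul

nuf and kaskuf both end in -f yet inflect differently (lunuf, kakaskuf), so the final letter is not what conditions the rule; the number of vowels is.
"lebsigom" has 3 vowels. The stems with 3 vowels (legiwum → legiwumul, pavatteh → pavattehul, zitosrah → zitosrahul) add -ul.
The other patterns: stems with 1 vowel add the prefix lu-; stems with 2 vowels repeat the first consonant+vowel as a prefix.
So lebsigom → lebsigomul.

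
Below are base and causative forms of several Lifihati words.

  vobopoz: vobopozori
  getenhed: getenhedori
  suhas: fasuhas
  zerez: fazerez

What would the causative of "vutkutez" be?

vutkutezori

zerez and vobopoz both end in -z yet inflect differently (fazerez, vobopozori), so the final letter is not what conditions the rule; the number of vowels is.
"vutkutez" has 3 vowels. The stems with 3 vowels (getenhed → getenhedori, vobopoz → vobopozori) add -ori.
So vutkutez → vutkutezori.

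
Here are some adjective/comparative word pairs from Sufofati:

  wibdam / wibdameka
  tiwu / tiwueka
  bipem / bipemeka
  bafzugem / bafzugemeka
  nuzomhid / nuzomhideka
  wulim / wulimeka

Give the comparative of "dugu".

dugueka

Every pair shown (wibdam → wibdameka, tiwu → tiwueka, bipem → bipemeka, …) follows the same rule: add -eka.
So dugu → dugueka.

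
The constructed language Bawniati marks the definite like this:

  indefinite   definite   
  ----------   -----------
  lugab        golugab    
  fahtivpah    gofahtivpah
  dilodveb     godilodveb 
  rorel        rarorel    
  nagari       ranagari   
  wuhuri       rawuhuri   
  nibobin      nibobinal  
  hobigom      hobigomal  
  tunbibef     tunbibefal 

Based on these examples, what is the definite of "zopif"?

dilodveb and rorel both have last vowel 'e' yet inflect differently (godilodveb, rarorel), so the last vowel is not what conditions the rule; the final letter is.
"zopif" ends in -f. The one such stem in the data (tunbibef → tunbibefal) adds -al, so the same rule applies.
So zopif → zopifal.

zopifal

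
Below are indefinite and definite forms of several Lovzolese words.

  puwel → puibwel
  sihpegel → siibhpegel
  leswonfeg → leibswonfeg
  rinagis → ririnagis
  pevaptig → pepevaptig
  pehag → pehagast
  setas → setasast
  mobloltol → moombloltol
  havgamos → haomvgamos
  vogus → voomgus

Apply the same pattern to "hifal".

"hifal" has last vowel 'a'. The stems whose last vowel is 'a' (pehag → pehagast, setas → setasast) add -ast.
So hifal → hifalast.

hifalast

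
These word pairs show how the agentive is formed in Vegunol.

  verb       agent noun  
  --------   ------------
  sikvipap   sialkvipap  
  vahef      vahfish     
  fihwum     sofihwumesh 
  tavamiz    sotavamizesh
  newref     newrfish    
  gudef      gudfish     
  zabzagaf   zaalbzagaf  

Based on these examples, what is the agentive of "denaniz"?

"denaniz" has last vowel 'i'. The one such stem in the data (tavamiz → sotavamizesh) adds so- … -esh around the stem, so the same rule applies.
So denaniz → sodenanizesh.

sodenanizesh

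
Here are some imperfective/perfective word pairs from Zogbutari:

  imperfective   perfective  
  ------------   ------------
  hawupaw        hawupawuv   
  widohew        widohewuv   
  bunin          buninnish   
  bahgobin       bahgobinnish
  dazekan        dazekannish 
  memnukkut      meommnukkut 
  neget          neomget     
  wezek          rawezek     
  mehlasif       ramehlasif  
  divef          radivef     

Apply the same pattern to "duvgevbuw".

hawupaw and dazekan both have last vowel 'a' yet inflect differently (hawupawuv, dazekannish), so the last vowel is not what conditions the rule; the final letter is.
"duvgevbuw" ends in -w. The stems ending in -w (hawupaw → hawupawuv, widohew → widohewuv) add -uv.
The other patterns: stems ending in -n double the final consonant and add -ish; stems ending in -t insert -om- after the first vowel; stems ending in -f or -k add the prefix ra-.
So duvgevbuw → duvgevbuwuv.

duvgevbuwuv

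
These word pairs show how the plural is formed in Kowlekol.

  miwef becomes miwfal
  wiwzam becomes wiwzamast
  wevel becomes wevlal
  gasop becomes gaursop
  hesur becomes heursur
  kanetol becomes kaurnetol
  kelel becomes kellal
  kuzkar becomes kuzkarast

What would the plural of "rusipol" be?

ruursipol

kuzkar and hesur both end in -r yet inflect differently (kuzkarast, heursur), so the final letter is not what conditions the rule; the last vowel is.
"rusipol" has last vowel 'o'. The stems whose last vowel is 'o' (gasop → gaursop, kanetol → kaurnetol) insert -ur- after the first vowel.
So rusipol → ruursipol.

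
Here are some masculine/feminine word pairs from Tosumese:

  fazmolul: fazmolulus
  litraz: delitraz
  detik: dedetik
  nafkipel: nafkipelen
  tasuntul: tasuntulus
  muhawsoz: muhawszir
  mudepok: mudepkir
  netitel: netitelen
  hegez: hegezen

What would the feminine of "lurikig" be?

delurikig

hegez and muhawsoz both end in -z yet inflect differently (hegezen, muhawszir), so the final letter is not what conditions the rule; the last vowel is.
"lurikig" has last vowel 'i'. The one such stem in the data (detik → dedetik) adds the prefix de-, so the same rule applies.
So lurikig → delurikig.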